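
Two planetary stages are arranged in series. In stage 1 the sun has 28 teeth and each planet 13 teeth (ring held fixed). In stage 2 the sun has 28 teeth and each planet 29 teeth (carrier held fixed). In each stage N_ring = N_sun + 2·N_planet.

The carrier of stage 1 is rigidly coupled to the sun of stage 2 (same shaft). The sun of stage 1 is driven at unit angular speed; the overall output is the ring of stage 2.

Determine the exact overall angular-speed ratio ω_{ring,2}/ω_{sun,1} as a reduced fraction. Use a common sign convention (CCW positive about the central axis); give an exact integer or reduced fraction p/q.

-196/1763

Stage 1: N_ring = 28 + 2·13 = 54
Stage 1: 28(ω_s−ω_c) = −54(ω_r−ω_c),  ω_r=0, ω_s=1
Stage 1: 28(1−ω_c) = −54(0−ω_c)  ⇒  82ω_c = 28  ⇒  ω_c = 14/41
  ⇒ ω_c¹/ω_s¹ = 14/41
Stage 2: N_ring = 28 + 2·29 = 86
Stage 2: 28(ω_s−ω_c) = −86(ω_r−ω_c),  ω_c=0, ω_s=1
Stage 2: ω_r = 0 − (28/86)(1−0) = -14/43
  ⇒ ω_r²/ω_s² = -14/43
Coupling ω_s² = ω_c¹ ⇒ overall = 14/41 × -14/43 = -196/1763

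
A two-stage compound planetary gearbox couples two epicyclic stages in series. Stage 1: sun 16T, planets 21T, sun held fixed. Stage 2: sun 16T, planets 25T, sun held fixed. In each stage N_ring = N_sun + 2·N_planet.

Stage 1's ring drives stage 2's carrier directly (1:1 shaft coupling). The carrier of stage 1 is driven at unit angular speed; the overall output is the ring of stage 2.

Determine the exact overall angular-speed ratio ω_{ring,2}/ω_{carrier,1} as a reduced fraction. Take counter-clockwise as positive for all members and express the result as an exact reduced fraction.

1517/957

Stage 1: N_ring = 16 + 2·21 = 58
Stage 1: 16(ω_s−ω_c) = −58(ω_r−ω_c),  ω_s=0, ω_c=1
Stage 1: ω_r = 1 − (16/58)(0−1) = 37/29
  ⇒ ω_r¹/ω_c¹ = 37/29
Stage 2: N_ring = 16 + 2·25 = 66
Stage 2: 16(ω_s−ω_c) = −66(ω_r−ω_c),  ω_s=0, ω_c=1
Stage 2: ω_r = 1 − (16/66)(0−1) = 41/33
  ⇒ ω_r²/ω_c² = 41/33
Coupling ω_c² = ω_r¹ ⇒ overall = 37/29 × 41/33 = 1517/957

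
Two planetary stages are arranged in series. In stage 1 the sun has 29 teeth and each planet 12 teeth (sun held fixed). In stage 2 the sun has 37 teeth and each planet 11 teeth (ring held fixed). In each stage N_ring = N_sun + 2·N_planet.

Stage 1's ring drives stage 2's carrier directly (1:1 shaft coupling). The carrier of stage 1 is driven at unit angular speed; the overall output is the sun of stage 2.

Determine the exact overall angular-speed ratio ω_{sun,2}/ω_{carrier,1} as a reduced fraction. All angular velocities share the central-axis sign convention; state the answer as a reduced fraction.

7872/1961

Stage 1: N_ring = 29 + 2·12 = 53
Stage 1: 29(ω_s−ω_c) = −53(ω_r−ω_c),  ω_s=0, ω_c=1
Stage 1: ω_r = 1 − (29/53)(0−1) = 82/53
  ⇒ ω_r¹/ω_c¹ = 82/53
Stage 2: N_ring = 37 + 2·11 = 59
Stage 2: 37(ω_s−ω_c) = −59(ω_r−ω_c),  ω_r=0, ω_c=1
Stage 2: ω_s = 1 − (59/37)(0−1) = 96/37
  ⇒ ω_s²/ω_c² = 96/37
Coupling ω_c² = ω_r¹ ⇒ overall = 82/53 × 96/37 = 7872/1961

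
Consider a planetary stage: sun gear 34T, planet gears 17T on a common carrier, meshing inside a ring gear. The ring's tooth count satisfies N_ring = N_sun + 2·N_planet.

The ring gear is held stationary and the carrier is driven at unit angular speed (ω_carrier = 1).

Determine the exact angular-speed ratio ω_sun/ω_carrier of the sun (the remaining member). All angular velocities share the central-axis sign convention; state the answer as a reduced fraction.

N_ring = 34 + 2·17 = 68
34(ω_s−ω_c) = −68(ω_r−ω_c),  ω_r=0, ω_c=1
ω_s = 1 − (68/34)(0−1) = 3
ω_s/ω_c = 3

3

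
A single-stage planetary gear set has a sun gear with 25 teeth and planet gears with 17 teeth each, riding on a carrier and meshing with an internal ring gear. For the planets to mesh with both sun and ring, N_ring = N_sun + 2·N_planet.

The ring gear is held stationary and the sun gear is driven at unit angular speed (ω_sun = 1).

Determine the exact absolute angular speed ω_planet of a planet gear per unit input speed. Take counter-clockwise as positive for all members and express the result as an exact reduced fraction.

N_ring = 25 + 2·17 = 59
25(ω_s−ω_c) = −59(ω_r−ω_c),  ω_r=0, ω_s=1
25(1−ω_c) = −59(0−ω_c)  ⇒  84ω_c = 25  ⇒  ω_c = 25/84
sun–planet: 25·(1−25/84) = −17·(ω_p−ω_c)  ⇒  ω_p−ω_c = −(25/17)·(59/84) = -1475/1428
ω_p = 25/84 − 1475/1428 = -25/34

-25/34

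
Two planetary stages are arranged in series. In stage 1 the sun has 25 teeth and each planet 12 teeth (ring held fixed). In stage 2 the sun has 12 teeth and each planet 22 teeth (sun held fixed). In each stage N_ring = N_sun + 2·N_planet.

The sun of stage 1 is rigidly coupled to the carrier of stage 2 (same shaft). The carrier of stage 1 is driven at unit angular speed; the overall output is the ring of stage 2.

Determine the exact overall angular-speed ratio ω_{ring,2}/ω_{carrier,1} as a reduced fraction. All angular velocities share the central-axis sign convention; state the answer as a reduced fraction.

Stage 1: N_ring = 25 + 2·12 = 49
Stage 1: 25(ω_s−ω_c) = −49(ω_r−ω_c),  ω_r=0, ω_c=1
Stage 1: ω_s = 1 − (49/25)(0−1) = 74/25
  ⇒ ω_s¹/ω_c¹ = 74/25
Stage 2: N_ring = 12 + 2·22 = 56
Stage 2: 12(ω_s−ω_c) = −56(ω_r−ω_c),  ω_s=0, ω_c=1
Stage 2: ω_r = 1 − (12/56)(0−1) = 17/14
  ⇒ ω_r²/ω_c² = 17/14
Coupling ω_c² = ω_s¹ ⇒ overall = 74/25 × 17/14 = 629/175

629/175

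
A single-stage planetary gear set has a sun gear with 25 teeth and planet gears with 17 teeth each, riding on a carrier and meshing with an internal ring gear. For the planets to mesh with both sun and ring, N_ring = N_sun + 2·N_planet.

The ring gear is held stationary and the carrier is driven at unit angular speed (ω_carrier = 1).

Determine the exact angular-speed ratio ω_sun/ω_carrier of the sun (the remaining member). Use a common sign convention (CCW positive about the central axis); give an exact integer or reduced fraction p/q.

N_ring = 25 + 2·17 = 59
25(ω_s−ω_c) = −59(ω_r−ω_c),  ω_r=0, ω_c=1
ω_s = 1 − (59/25)(0−1) = 84/25
ω_s/ω_c = 84/25

84/25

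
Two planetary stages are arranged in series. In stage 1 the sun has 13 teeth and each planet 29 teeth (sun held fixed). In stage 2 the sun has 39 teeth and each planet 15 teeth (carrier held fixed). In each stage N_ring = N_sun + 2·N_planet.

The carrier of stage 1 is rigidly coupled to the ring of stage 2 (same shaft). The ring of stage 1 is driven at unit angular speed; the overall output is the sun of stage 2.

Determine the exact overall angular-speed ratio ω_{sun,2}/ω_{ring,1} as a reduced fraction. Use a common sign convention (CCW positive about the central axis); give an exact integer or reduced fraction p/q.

-1633/1092

Stage 1: N_ring = 13 + 2·29 = 71
Stage 1: 13(ω_s−ω_c) = −71(ω_r−ω_c),  ω_s=0, ω_r=1
Stage 1: 13(0−ω_c) = −71(1−ω_c)  ⇒  84ω_c = 71  ⇒  ω_c = 71/84
  ⇒ ω_c¹/ω_r¹ = 71/84
Stage 2: N_ring = 39 + 2·15 = 69
Stage 2: 39(ω_s−ω_c) = −69(ω_r−ω_c),  ω_c=0, ω_r=1
Stage 2: ω_s = 0 − (69/39)(1−0) = -23/13
  ⇒ ω_s²/ω_r² = -23/13
Coupling ω_r² = ω_c¹ ⇒ overall = 71/84 × -23/13 = -1633/1092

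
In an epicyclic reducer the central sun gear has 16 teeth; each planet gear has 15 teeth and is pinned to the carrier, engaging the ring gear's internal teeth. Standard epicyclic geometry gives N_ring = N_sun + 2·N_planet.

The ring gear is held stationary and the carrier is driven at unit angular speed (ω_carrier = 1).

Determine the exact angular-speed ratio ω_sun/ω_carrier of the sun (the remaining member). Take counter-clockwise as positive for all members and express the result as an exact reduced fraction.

31/8

N_ring = 16 + 2·15 = 46
16(ω_s−ω_c) = −46(ω_r−ω_c),  ω_r=0, ω_c=1
ω_s = 1 − (46/16)(0−1) = 31/8
ω_s/ω_c = 31/8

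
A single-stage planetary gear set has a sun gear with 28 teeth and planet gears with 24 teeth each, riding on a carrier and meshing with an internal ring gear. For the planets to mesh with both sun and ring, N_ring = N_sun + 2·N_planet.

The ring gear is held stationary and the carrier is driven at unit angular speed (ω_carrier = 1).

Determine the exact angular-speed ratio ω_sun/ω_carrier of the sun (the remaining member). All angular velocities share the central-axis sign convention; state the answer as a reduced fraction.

26/7

N_ring = 28 + 2·24 = 76
28(ω_s−ω_c) = −76(ω_r−ω_c),  ω_r=0, ω_c=1
ω_s = 1 − (76/28)(0−1) = 26/7
ω_s/ω_c = 26/7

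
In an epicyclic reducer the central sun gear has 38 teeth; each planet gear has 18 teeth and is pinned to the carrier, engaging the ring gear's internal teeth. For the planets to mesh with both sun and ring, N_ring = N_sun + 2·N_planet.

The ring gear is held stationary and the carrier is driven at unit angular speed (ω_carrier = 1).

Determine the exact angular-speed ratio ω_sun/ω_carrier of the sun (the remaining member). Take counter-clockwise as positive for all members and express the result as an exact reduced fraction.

N_ring = 38 + 2·18 = 74
38(ω_s−ω_c) = −74(ω_r−ω_c),  ω_r=0, ω_c=1
ω_s = 1 − (74/38)(0−1) = 56/19
ω_s/ω_c = 56/19

56/19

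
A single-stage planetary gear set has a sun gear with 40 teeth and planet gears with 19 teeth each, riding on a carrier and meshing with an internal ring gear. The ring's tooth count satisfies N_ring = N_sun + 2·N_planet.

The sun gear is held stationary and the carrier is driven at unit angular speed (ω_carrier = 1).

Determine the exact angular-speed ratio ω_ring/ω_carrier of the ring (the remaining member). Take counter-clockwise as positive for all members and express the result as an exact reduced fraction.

59/39

N_ring = 40 + 2·19 = 78
40(ω_s−ω_c) = −78(ω_r−ω_c),  ω_s=0, ω_c=1
ω_r = 1 − (40/78)(0−1) = 59/39
ω_r/ω_c = 59/39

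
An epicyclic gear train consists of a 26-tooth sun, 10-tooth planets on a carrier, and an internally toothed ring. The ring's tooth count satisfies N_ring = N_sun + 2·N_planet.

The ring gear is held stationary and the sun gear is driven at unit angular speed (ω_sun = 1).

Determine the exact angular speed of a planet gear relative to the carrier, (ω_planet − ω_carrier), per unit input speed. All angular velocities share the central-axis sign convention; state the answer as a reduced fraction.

N_ring = 26 + 2·10 = 46
26(ω_s−ω_c) = −46(ω_r−ω_c),  ω_r=0, ω_s=1
26(1−ω_c) = −46(0−ω_c)  ⇒  72ω_c = 26  ⇒  ω_c = 13/36
sun–planet: 26·(1−13/36) = −10·(ω_p−ω_c)  ⇒  ω_p−ω_c = −(26/10)·(23/36) = -299/180

-299/180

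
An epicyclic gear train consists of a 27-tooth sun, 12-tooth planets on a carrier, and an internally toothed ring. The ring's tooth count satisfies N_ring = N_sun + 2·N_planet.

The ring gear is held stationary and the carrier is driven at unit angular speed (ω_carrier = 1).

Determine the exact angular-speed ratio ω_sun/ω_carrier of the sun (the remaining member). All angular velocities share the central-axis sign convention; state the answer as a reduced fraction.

N_ring = 27 + 2·12 = 51
27(ω_s−ω_c) = −51(ω_r−ω_c),  ω_r=0, ω_c=1
ω_s = 1 − (51/27)(0−1) = 26/9
ω_s/ω_c = 26/9

26/9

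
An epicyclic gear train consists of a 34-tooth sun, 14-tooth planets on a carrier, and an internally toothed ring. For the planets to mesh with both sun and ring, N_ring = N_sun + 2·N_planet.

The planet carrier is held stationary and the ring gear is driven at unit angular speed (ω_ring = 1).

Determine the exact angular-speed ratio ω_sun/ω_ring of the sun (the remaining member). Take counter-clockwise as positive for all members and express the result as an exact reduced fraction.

-31/17

N_ring = 34 + 2·14 = 62
34(ω_s−ω_c) = −62(ω_r−ω_c),  ω_c=0, ω_r=1
ω_s = 0 − (62/34)(1−0) = -31/17
ω_s/ω_r = -31/17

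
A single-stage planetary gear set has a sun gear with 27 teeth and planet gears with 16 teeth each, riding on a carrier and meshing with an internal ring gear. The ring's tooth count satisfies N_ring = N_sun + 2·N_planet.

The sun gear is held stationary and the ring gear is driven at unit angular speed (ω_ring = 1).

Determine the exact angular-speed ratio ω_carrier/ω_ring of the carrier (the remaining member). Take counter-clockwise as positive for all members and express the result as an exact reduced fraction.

59/86

N_ring = 27 + 2·16 = 59
27(ω_s−ω_c) = −59(ω_r−ω_c),  ω_s=0, ω_r=1
27(0−ω_c) = −59(1−ω_c)  ⇒  86ω_c = 59  ⇒  ω_c = 59/86
ω_c/ω_r = 59/86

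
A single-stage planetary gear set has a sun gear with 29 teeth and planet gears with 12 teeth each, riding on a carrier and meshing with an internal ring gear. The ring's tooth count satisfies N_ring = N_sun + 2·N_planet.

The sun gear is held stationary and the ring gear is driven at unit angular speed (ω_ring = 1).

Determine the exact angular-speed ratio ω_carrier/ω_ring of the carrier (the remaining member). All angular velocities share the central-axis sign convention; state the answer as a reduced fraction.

53/82

N_ring = 29 + 2·12 = 53
29(ω_s−ω_c) = −53(ω_r−ω_c),  ω_s=0, ω_r=1
29(0−ω_c) = −53(1−ω_c)  ⇒  82ω_c = 53  ⇒  ω_c = 53/82
ω_c/ω_r = 53/82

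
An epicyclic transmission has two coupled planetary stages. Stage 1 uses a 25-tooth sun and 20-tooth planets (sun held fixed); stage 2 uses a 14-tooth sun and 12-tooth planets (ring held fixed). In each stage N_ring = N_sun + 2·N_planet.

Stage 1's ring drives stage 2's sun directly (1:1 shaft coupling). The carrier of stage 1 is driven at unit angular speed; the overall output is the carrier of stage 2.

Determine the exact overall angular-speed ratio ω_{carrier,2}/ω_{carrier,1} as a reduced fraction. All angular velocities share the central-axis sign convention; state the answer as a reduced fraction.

Stage 1: N_ring = 25 + 2·20 = 65
Stage 1: 25(ω_s−ω_c) = −65(ω_r−ω_c),  ω_s=0, ω_c=1
Stage 1: ω_r = 1 − (25/65)(0−1) = 18/13
  ⇒ ω_r¹/ω_c¹ = 18/13
Stage 2: N_ring = 14 + 2·12 = 38
Stage 2: 14(ω_s−ω_c) = −38(ω_r−ω_c),  ω_r=0, ω_s=1
Stage 2: 14(1−ω_c) = −38(0−ω_c)  ⇒  52ω_c = 14  ⇒  ω_c = 7/26
  ⇒ ω_c²/ω_s² = 7/26
Coupling ω_s² = ω_r¹ ⇒ overall = 18/13 × 7/26 = 63/169

63/169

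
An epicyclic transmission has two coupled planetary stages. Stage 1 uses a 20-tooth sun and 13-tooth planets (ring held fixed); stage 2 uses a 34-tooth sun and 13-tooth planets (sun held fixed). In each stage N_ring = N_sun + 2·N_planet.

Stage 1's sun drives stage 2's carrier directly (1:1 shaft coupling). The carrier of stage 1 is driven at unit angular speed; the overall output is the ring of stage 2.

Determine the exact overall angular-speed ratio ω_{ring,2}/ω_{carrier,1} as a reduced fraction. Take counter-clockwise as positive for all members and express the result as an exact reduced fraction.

Stage 1: N_ring = 20 + 2·13 = 46
Stage 1: 20(ω_s−ω_c) = −46(ω_r−ω_c),  ω_r=0, ω_c=1
Stage 1: ω_s = 1 − (46/20)(0−1) = 33/10
  ⇒ ω_s¹/ω_c¹ = 33/10
Stage 2: N_ring = 34 + 2·13 = 60
Stage 2: 34(ω_s−ω_c) = −60(ω_r−ω_c),  ω_s=0, ω_c=1
Stage 2: ω_r = 1 − (34/60)(0−1) = 47/30
  ⇒ ω_r²/ω_c² = 47/30
Coupling ω_c² = ω_s¹ ⇒ overall = 33/10 × 47/30 = 517/100

517/100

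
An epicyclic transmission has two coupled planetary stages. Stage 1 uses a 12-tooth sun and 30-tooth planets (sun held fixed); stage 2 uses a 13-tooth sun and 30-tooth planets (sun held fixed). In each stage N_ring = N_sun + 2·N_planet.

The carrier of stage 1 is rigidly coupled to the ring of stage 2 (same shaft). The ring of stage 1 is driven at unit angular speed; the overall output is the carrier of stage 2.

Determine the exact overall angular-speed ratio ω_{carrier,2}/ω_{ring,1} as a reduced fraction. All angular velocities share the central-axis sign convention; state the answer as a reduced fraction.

219/301

Stage 1: N_ring = 12 + 2·30 = 72
Stage 1: 12(ω_s−ω_c) = −72(ω_r−ω_c),  ω_s=0, ω_r=1
Stage 1: 12(0−ω_c) = −72(1−ω_c)  ⇒  84ω_c = 72  ⇒  ω_c = 6/7
  ⇒ ω_c¹/ω_r¹ = 6/7
Stage 2: N_ring = 13 + 2·30 = 73
Stage 2: 13(ω_s−ω_c) = −73(ω_r−ω_c),  ω_s=0, ω_r=1
Stage 2: 13(0−ω_c) = −73(1−ω_c)  ⇒  86ω_c = 73  ⇒  ω_c = 73/86
  ⇒ ω_c²/ω_r² = 73/86
Coupling ω_r² = ω_c¹ ⇒ overall = 6/7 × 73/86 = 219/301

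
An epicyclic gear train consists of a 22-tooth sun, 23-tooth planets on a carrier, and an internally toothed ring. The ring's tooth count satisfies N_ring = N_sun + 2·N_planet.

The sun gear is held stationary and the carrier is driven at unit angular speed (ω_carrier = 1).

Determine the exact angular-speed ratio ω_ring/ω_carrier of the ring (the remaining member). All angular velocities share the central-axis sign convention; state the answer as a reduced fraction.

45/34

N_ring = 22 + 2·23 = 68
22(ω_s−ω_c) = −68(ω_r−ω_c),  ω_s=0, ω_c=1
ω_r = 1 − (22/68)(0−1) = 45/34
ω_r/ω_c = 45/34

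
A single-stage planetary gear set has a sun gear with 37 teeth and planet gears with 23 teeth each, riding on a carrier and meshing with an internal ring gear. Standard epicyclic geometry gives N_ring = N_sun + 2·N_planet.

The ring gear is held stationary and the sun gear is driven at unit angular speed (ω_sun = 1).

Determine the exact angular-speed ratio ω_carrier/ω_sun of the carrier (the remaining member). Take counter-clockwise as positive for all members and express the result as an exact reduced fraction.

N_ring = 37 + 2·23 = 83
37(ω_s−ω_c) = −83(ω_r−ω_c),  ω_r=0, ω_s=1
37(1−ω_c) = −83(0−ω_c)  ⇒  120ω_c = 37  ⇒  ω_c = 37/120
ω_c/ω_s = 37/120

37/120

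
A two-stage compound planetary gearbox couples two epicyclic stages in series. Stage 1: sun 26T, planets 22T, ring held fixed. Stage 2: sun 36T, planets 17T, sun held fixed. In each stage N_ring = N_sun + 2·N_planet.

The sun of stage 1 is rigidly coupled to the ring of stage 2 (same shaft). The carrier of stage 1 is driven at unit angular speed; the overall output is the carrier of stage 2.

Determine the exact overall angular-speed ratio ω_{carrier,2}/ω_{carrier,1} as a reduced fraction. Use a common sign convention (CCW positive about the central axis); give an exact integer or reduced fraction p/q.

Stage 1: N_ring = 26 + 2·22 = 70
Stage 1: 26(ω_s−ω_c) = −70(ω_r−ω_c),  ω_r=0, ω_c=1
Stage 1: ω_s = 1 − (70/26)(0−1) = 48/13
  ⇒ ω_s¹/ω_c¹ = 48/13
Stage 2: N_ring = 36 + 2·17 = 70
Stage 2: 36(ω_s−ω_c) = −70(ω_r−ω_c),  ω_s=0, ω_r=1
Stage 2: 36(0−ω_c) = −70(1−ω_c)  ⇒  106ω_c = 70  ⇒  ω_c = 35/53
  ⇒ ω_c²/ω_r² = 35/53
Coupling ω_r² = ω_s¹ ⇒ overall = 48/13 × 35/53 = 1680/689

1680/689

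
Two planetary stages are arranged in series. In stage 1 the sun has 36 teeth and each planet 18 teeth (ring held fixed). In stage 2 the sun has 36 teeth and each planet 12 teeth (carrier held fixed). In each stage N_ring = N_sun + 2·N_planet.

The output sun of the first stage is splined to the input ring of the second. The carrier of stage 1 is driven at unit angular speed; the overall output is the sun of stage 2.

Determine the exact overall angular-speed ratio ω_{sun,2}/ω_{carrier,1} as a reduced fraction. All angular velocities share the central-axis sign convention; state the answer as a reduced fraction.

-5

Stage 1: N_ring = 36 + 2·18 = 72
Stage 1: 36(ω_s−ω_c) = −72(ω_r−ω_c),  ω_r=0, ω_c=1
Stage 1: ω_s = 1 − (72/36)(0−1) = 3
  ⇒ ω_s¹/ω_c¹ = 3
Stage 2: N_ring = 36 + 2·12 = 60
Stage 2: 36(ω_s−ω_c) = −60(ω_r−ω_c),  ω_c=0, ω_r=1
Stage 2: ω_s = 0 − (60/36)(1−0) = -5/3
  ⇒ ω_s²/ω_r² = -5/3
Coupling ω_r² = ω_s¹ ⇒ overall = 3 × -5/3 = -5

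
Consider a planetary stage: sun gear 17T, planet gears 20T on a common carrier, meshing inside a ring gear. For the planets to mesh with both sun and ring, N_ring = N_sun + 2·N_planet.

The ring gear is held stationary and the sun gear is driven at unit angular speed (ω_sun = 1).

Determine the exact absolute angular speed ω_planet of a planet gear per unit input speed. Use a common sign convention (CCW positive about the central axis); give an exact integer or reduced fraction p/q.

-17/40

N_ring = 17 + 2·20 = 57
17(ω_s−ω_c) = −57(ω_r−ω_c),  ω_r=0, ω_s=1
17(1−ω_c) = −57(0−ω_c)  ⇒  74ω_c = 17  ⇒  ω_c = 17/74
sun–planet: 17·(1−17/74) = −20·(ω_p−ω_c)  ⇒  ω_p−ω_c = −(17/20)·(57/74) = -969/1480
ω_p = 17/74 − 969/1480 = -17/40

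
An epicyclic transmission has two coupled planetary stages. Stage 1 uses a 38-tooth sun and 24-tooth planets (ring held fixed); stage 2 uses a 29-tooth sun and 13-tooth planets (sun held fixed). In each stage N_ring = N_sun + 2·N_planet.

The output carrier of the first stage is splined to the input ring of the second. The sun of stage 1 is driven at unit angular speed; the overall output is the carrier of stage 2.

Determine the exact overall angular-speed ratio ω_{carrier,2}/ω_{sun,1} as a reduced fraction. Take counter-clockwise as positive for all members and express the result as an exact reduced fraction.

1045/5208

Stage 1: N_ring = 38 + 2·24 = 86
Stage 1: 38(ω_s−ω_c) = −86(ω_r−ω_c),  ω_r=0, ω_s=1
Stage 1: 38(1−ω_c) = −86(0−ω_c)  ⇒  124ω_c = 38  ⇒  ω_c = 19/62
  ⇒ ω_c¹/ω_s¹ = 19/62
Stage 2: N_ring = 29 + 2·13 = 55
Stage 2: 29(ω_s−ω_c) = −55(ω_r−ω_c),  ω_s=0, ω_r=1
Stage 2: 29(0−ω_c) = −55(1−ω_c)  ⇒  84ω_c = 55  ⇒  ω_c = 55/84
  ⇒ ω_c²/ω_r² = 55/84
Coupling ω_r² = ω_c¹ ⇒ overall = 19/62 × 55/84 = 1045/5208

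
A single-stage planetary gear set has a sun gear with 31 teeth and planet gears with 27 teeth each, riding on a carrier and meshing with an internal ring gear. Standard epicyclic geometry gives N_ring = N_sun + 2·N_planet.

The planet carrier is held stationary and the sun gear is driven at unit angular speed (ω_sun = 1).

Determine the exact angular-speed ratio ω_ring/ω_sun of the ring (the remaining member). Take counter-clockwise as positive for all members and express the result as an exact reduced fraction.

-31/85

N_ring = 31 + 2·27 = 85
31(ω_s−ω_c) = −85(ω_r−ω_c),  ω_c=0, ω_s=1
ω_r = 0 − (31/85)(1−0) = -31/85
ω_r/ω_s = -31/85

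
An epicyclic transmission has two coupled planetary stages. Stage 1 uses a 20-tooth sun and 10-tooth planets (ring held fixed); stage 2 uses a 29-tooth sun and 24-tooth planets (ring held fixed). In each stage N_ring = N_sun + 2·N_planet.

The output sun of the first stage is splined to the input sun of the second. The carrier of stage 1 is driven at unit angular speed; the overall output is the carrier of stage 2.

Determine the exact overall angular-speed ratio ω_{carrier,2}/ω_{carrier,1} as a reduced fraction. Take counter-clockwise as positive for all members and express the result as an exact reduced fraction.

Stage 1: N_ring = 20 + 2·10 = 40
Stage 1: 20(ω_s−ω_c) = −40(ω_r−ω_c),  ω_r=0, ω_c=1
Stage 1: ω_s = 1 − (40/20)(0−1) = 3
  ⇒ ω_s¹/ω_c¹ = 3
Stage 2: N_ring = 29 + 2·24 = 77
Stage 2: 29(ω_s−ω_c) = −77(ω_r−ω_c),  ω_r=0, ω_s=1
Stage 2: 29(1−ω_c) = −77(0−ω_c)  ⇒  106ω_c = 29  ⇒  ω_c = 29/106
  ⇒ ω_c²/ω_s² = 29/106
Coupling ω_s² = ω_s¹ ⇒ overall = 3 × 29/106 = 87/106

87/106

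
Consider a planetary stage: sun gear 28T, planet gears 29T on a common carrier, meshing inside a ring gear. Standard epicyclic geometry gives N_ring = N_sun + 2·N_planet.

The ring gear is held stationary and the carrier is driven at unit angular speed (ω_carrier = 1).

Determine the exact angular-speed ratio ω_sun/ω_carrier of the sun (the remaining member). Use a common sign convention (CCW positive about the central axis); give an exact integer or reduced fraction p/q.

57/14

N_ring = 28 + 2·29 = 86
28(ω_s−ω_c) = −86(ω_r−ω_c),  ω_r=0, ω_c=1
ω_s = 1 − (86/28)(0−1) = 57/14
ω_s/ω_c = 57/14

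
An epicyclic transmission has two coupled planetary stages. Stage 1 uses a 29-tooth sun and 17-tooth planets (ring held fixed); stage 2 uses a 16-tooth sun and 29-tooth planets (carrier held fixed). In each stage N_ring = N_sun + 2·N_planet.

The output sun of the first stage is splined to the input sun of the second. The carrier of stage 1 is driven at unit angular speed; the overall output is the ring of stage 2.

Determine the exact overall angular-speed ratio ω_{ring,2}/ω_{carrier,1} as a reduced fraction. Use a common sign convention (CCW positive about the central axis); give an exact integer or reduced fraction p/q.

-736/1073

Stage 1: N_ring = 29 + 2·17 = 63
Stage 1: 29(ω_s−ω_c) = −63(ω_r−ω_c),  ω_r=0, ω_c=1
Stage 1: ω_s = 1 − (63/29)(0−1) = 92/29
  ⇒ ω_s¹/ω_c¹ = 92/29
Stage 2: N_ring = 16 + 2·29 = 74
Stage 2: 16(ω_s−ω_c) = −74(ω_r−ω_c),  ω_c=0, ω_s=1
Stage 2: ω_r = 0 − (16/74)(1−0) = -8/37
  ⇒ ω_r²/ω_s² = -8/37
Coupling ω_s² = ω_s¹ ⇒ overall = 92/29 × -8/37 = -736/1073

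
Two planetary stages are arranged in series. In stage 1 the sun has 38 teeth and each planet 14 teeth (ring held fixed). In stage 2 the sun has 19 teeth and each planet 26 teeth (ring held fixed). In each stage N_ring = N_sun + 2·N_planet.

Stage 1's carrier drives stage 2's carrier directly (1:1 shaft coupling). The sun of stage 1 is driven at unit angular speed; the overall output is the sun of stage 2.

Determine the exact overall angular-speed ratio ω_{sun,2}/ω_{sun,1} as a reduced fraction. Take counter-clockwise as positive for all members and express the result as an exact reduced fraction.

Stage 1: N_ring = 38 + 2·14 = 66
Stage 1: 38(ω_s−ω_c) = −66(ω_r−ω_c),  ω_r=0, ω_s=1
Stage 1: 38(1−ω_c) = −66(0−ω_c)  ⇒  104ω_c = 38  ⇒  ω_c = 19/52
  ⇒ ω_c¹/ω_s¹ = 19/52
Stage 2: N_ring = 19 + 2·26 = 71
Stage 2: 19(ω_s−ω_c) = −71(ω_r−ω_c),  ω_r=0, ω_c=1
Stage 2: ω_s = 1 − (71/19)(0−1) = 90/19
  ⇒ ω_s²/ω_c² = 90/19
Coupling ω_c² = ω_c¹ ⇒ overall = 19/52 × 90/19 = 45/26

45/26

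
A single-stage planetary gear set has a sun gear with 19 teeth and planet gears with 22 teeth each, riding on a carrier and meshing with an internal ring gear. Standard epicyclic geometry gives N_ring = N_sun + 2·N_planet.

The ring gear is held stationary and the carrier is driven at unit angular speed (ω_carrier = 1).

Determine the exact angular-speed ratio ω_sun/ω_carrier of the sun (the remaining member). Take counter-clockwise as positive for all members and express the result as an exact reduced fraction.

N_ring = 19 + 2·22 = 63
19(ω_s−ω_c) = −63(ω_r−ω_c),  ω_r=0, ω_c=1
ω_s = 1 − (63/19)(0−1) = 82/19
ω_s/ω_c = 82/19

82/19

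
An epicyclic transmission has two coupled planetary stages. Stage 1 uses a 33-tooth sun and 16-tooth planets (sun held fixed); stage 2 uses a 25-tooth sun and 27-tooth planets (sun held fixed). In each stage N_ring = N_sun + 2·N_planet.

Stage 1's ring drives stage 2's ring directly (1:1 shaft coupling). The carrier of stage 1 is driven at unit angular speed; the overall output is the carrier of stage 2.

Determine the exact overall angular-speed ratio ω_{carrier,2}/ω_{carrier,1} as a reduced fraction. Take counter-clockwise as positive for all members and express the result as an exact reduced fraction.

Stage 1: N_ring = 33 + 2·16 = 65
Stage 1: 33(ω_s−ω_c) = −65(ω_r−ω_c),  ω_s=0, ω_c=1
Stage 1: ω_r = 1 − (33/65)(0−1) = 98/65
  ⇒ ω_r¹/ω_c¹ = 98/65
Stage 2: N_ring = 25 + 2·27 = 79
Stage 2: 25(ω_s−ω_c) = −79(ω_r−ω_c),  ω_s=0, ω_r=1
Stage 2: 25(0−ω_c) = −79(1−ω_c)  ⇒  104ω_c = 79  ⇒  ω_c = 79/104
  ⇒ ω_c²/ω_r² = 79/104
Coupling ω_r² = ω_r¹ ⇒ overall = 98/65 × 79/104 = 3871/3380

3871/3380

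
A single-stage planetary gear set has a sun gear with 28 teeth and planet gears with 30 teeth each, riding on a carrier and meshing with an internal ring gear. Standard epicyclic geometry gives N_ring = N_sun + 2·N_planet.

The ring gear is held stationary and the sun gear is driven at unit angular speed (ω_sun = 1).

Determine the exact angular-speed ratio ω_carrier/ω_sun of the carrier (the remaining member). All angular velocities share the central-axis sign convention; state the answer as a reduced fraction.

N_ring = 28 + 2·30 = 88
28(ω_s−ω_c) = −88(ω_r−ω_c),  ω_r=0, ω_s=1
28(1−ω_c) = −88(0−ω_c)  ⇒  116ω_c = 28  ⇒  ω_c = 7/29
ω_c/ω_s = 7/29

7/29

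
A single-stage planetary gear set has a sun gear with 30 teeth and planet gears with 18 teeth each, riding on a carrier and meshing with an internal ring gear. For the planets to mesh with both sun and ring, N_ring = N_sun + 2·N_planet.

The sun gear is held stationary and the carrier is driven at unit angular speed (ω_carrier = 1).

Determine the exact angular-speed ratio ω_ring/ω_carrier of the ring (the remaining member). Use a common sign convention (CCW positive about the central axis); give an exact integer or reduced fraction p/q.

N_ring = 30 + 2·18 = 66
30(ω_s−ω_c) = −66(ω_r−ω_c),  ω_s=0, ω_c=1
ω_r = 1 − (30/66)(0−1) = 16/11
ω_r/ω_c = 16/11

16/11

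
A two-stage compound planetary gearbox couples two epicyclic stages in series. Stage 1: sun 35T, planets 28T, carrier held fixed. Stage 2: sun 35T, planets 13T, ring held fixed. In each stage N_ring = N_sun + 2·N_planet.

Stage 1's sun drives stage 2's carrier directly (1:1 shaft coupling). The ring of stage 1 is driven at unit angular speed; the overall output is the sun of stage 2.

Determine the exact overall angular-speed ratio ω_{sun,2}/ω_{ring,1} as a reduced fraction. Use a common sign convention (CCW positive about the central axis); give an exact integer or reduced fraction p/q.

-1248/175

Stage 1: N_ring = 35 + 2·28 = 91
Stage 1: 35(ω_s−ω_c) = −91(ω_r−ω_c),  ω_c=0, ω_r=1
Stage 1: ω_s = 0 − (91/35)(1−0) = -13/5
  ⇒ ω_s¹/ω_r¹ = -13/5
Stage 2: N_ring = 35 + 2·13 = 61
Stage 2: 35(ω_s−ω_c) = −61(ω_r−ω_c),  ω_r=0, ω_c=1
Stage 2: ω_s = 1 − (61/35)(0−1) = 96/35
  ⇒ ω_s²/ω_c² = 96/35
Coupling ω_c² = ω_s¹ ⇒ overall = -13/5 × 96/35 = -1248/175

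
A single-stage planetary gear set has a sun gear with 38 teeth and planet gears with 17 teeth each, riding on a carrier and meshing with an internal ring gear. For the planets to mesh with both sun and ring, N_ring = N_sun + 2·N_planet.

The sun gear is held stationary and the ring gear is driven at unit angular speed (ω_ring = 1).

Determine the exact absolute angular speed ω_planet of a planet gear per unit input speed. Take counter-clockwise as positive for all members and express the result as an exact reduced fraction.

N_ring = 38 + 2·17 = 72
38(ω_s−ω_c) = −72(ω_r−ω_c),  ω_s=0, ω_r=1
38(0−ω_c) = −72(1−ω_c)  ⇒  110ω_c = 72  ⇒  ω_c = 36/55
sun–planet: 38·(0−36/55) = −17·(ω_p−ω_c)  ⇒  ω_p−ω_c = −(38/17)·(-36/55) = 1368/935
ω_p = 36/55 + 1368/935 = 36/17

36/17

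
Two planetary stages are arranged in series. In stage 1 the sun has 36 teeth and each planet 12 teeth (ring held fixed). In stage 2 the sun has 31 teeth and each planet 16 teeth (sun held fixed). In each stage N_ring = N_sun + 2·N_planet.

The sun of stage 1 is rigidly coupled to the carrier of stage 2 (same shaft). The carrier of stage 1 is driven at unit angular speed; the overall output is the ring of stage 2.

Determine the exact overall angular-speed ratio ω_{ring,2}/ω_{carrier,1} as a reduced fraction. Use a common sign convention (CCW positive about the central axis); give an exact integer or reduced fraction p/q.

752/189

Stage 1: N_ring = 36 + 2·12 = 60
Stage 1: 36(ω_s−ω_c) = −60(ω_r−ω_c),  ω_r=0, ω_c=1
Stage 1: ω_s = 1 − (60/36)(0−1) = 8/3
  ⇒ ω_s¹/ω_c¹ = 8/3
Stage 2: N_ring = 31 + 2·16 = 63
Stage 2: 31(ω_s−ω_c) = −63(ω_r−ω_c),  ω_s=0, ω_c=1
Stage 2: ω_r = 1 − (31/63)(0−1) = 94/63
  ⇒ ω_r²/ω_c² = 94/63
Coupling ω_c² = ω_s¹ ⇒ overall = 8/3 × 94/63 = 752/189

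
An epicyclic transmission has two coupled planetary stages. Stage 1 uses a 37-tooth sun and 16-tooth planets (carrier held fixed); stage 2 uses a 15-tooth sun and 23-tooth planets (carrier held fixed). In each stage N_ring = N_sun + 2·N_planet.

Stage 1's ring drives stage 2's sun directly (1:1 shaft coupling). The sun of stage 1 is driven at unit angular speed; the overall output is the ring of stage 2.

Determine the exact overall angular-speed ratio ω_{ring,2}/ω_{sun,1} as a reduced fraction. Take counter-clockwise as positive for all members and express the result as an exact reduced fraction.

185/1403

Stage 1: N_ring = 37 + 2·16 = 69
Stage 1: 37(ω_s−ω_c) = −69(ω_r−ω_c),  ω_c=0, ω_s=1
Stage 1: ω_r = 0 − (37/69)(1−0) = -37/69
  ⇒ ω_r¹/ω_s¹ = -37/69
Stage 2: N_ring = 15 + 2·23 = 61
Stage 2: 15(ω_s−ω_c) = −61(ω_r−ω_c),  ω_c=0, ω_s=1
Stage 2: ω_r = 0 − (15/61)(1−0) = -15/61
  ⇒ ω_r²/ω_s² = -15/61
Coupling ω_s² = ω_r¹ ⇒ overall = -37/69 × -15/61 = 185/1403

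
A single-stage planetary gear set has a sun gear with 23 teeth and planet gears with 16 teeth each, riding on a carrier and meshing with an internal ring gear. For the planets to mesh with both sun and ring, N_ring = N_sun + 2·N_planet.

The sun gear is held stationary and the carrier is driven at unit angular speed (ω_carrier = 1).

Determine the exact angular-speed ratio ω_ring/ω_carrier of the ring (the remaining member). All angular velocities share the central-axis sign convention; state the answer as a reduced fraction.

N_ring = 23 + 2·16 = 55
23(ω_s−ω_c) = −55(ω_r−ω_c),  ω_s=0, ω_c=1
ω_r = 1 − (23/55)(0−1) = 78/55
ω_r/ω_c = 78/55

78/55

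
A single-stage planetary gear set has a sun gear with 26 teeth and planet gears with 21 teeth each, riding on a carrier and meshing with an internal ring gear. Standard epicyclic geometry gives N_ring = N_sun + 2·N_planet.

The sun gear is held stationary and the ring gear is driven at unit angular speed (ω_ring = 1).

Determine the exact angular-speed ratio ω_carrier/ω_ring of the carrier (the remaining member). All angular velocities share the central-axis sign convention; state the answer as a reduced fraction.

34/47

N_ring = 26 + 2·21 = 68
26(ω_s−ω_c) = −68(ω_r−ω_c),  ω_s=0, ω_r=1
26(0−ω_c) = −68(1−ω_c)  ⇒  94ω_c = 68  ⇒  ω_c = 34/47
ω_c/ω_r = 34/47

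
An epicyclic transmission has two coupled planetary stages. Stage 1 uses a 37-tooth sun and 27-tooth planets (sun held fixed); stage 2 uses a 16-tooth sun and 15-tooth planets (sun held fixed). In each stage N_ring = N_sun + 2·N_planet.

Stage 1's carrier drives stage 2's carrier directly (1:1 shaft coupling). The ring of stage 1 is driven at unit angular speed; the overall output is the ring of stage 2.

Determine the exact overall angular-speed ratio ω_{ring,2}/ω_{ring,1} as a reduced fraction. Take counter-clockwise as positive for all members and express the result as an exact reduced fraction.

Stage 1: N_ring = 37 + 2·27 = 91
Stage 1: 37(ω_s−ω_c) = −91(ω_r−ω_c),  ω_s=0, ω_r=1
Stage 1: 37(0−ω_c) = −91(1−ω_c)  ⇒  128ω_c = 91  ⇒  ω_c = 91/128
  ⇒ ω_c¹/ω_r¹ = 91/128
Stage 2: N_ring = 16 + 2·15 = 46
Stage 2: 16(ω_s−ω_c) = −46(ω_r−ω_c),  ω_s=0, ω_c=1
Stage 2: ω_r = 1 − (16/46)(0−1) = 31/23
  ⇒ ω_r²/ω_c² = 31/23
Coupling ω_c² = ω_c¹ ⇒ overall = 91/128 × 31/23 = 2821/2944

2821/2944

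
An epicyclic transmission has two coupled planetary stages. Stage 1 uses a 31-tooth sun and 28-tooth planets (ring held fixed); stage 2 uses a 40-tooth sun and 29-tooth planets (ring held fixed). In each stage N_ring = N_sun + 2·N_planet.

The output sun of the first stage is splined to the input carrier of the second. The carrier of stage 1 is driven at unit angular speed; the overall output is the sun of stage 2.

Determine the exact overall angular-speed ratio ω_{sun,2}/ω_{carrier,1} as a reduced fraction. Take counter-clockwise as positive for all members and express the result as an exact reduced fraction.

4071/310

Stage 1: N_ring = 31 + 2·28 = 87
Stage 1: 31(ω_s−ω_c) = −87(ω_r−ω_c),  ω_r=0, ω_c=1
Stage 1: ω_s = 1 − (87/31)(0−1) = 118/31
  ⇒ ω_s¹/ω_c¹ = 118/31
Stage 2: N_ring = 40 + 2·29 = 98
Stage 2: 40(ω_s−ω_c) = −98(ω_r−ω_c),  ω_r=0, ω_c=1
Stage 2: ω_s = 1 − (98/40)(0−1) = 69/20
  ⇒ ω_s²/ω_c² = 69/20
Coupling ω_c² = ω_s¹ ⇒ overall = 118/31 × 69/20 = 4071/310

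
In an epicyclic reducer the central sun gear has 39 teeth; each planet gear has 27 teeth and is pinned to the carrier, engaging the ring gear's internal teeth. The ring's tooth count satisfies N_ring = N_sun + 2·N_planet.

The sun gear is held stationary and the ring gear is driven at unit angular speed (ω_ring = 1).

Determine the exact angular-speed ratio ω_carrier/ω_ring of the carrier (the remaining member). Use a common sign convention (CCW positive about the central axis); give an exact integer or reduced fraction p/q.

31/44

N_ring = 39 + 2·27 = 93
39(ω_s−ω_c) = −93(ω_r−ω_c),  ω_s=0, ω_r=1
39(0−ω_c) = −93(1−ω_c)  ⇒  132ω_c = 93  ⇒  ω_c = 31/44
ω_c/ω_r = 31/44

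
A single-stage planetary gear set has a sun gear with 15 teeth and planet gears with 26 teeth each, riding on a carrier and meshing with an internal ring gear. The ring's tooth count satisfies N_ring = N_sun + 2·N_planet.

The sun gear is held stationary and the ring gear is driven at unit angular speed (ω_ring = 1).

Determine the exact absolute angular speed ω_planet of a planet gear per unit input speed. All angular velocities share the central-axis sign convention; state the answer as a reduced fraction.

N_ring = 15 + 2·26 = 67
15(ω_s−ω_c) = −67(ω_r−ω_c),  ω_s=0, ω_r=1
15(0−ω_c) = −67(1−ω_c)  ⇒  82ω_c = 67  ⇒  ω_c = 67/82
sun–planet: 15·(0−67/82) = −26·(ω_p−ω_c)  ⇒  ω_p−ω_c = −(15/26)·(-67/82) = 1005/2132
ω_p = 67/82 + 1005/2132 = 67/52

67/52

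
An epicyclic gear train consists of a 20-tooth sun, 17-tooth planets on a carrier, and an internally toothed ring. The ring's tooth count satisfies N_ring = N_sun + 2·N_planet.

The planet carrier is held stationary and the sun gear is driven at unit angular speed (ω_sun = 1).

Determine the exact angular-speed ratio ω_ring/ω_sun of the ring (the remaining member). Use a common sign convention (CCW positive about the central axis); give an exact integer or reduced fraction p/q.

N_ring = 20 + 2·17 = 54
20(ω_s−ω_c) = −54(ω_r−ω_c),  ω_c=0, ω_s=1
ω_r = 0 − (20/54)(1−0) = -10/27
ω_r/ω_s = -10/27

-10/27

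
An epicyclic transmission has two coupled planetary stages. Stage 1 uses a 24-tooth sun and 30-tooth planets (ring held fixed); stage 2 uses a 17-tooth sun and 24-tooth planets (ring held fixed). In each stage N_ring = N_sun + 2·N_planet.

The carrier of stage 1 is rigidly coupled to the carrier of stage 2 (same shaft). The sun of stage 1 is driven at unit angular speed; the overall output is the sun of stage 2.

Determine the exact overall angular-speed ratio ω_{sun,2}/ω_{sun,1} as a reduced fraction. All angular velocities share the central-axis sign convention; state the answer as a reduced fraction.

Stage 1: N_ring = 24 + 2·30 = 84
Stage 1: 24(ω_s−ω_c) = −84(ω_r−ω_c),  ω_r=0, ω_s=1
Stage 1: 24(1−ω_c) = −84(0−ω_c)  ⇒  108ω_c = 24  ⇒  ω_c = 2/9
  ⇒ ω_c¹/ω_s¹ = 2/9
Stage 2: N_ring = 17 + 2·24 = 65
Stage 2: 17(ω_s−ω_c) = −65(ω_r−ω_c),  ω_r=0, ω_c=1
Stage 2: ω_s = 1 − (65/17)(0−1) = 82/17
  ⇒ ω_s²/ω_c² = 82/17
Coupling ω_c² = ω_c¹ ⇒ overall = 2/9 × 82/17 = 164/153

164/153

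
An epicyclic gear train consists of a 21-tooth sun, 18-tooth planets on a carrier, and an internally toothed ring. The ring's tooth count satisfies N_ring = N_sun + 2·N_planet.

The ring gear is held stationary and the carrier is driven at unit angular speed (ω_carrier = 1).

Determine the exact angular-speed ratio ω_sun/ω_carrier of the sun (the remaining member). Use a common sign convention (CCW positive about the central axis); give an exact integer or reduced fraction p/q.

26/7

N_ring = 21 + 2·18 = 57
21(ω_s−ω_c) = −57(ω_r−ω_c),  ω_r=0, ω_c=1
ω_s = 1 − (57/21)(0−1) = 26/7
ω_s/ω_c = 26/7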